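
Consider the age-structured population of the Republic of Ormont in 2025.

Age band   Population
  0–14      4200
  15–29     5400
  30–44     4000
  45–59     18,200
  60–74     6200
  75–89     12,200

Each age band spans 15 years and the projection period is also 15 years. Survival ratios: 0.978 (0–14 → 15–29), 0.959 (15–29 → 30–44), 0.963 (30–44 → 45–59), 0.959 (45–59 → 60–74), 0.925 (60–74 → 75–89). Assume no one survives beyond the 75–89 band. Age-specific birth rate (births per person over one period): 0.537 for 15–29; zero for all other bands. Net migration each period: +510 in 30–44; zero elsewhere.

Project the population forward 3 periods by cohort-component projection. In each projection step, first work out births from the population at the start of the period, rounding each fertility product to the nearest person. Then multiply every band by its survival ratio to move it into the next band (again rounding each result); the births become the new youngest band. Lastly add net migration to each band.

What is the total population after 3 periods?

19866

After projecting period 1:
Births: 5400 * 0.537 = 2900
15–29: 4200 * 0.978 = 4108
30–44: 5400 * 0.959 = 5179
45–59: 4000 * 0.963 = 3852
60–74: 18200 * 0.959 = 17454
75–89: 6200 * 0.925 = 5735
Net migration: 30–44 + 510 → 5689
→ [2900, 4108, 5689, 3852, 17454, 5735]
After projecting period 2:
Births: 4108 * 0.537 = 2206
15–29: 2900 * 0.978 = 2836
30–44: 4108 * 0.959 = 3940
45–59: 5689 * 0.963 = 5479
60–74: 3852 * 0.959 = 3694
75–89: 17454 * 0.925 = 16145
Net migration: 30–44 + 510 → 4450
→ [2206, 2836, 4450, 5479, 3694, 16145]
After projecting period 3:
Births: 2836 * 0.537 = 1523
15–29: 2206 * 0.978 = 2157
30–44: 2836 * 0.959 = 2720
45–59: 4450 * 0.963 = 4285
60–74: 5479 * 0.959 = 5254
75–89: 3694 * 0.925 = 3417
Net migration: 30–44 + 510 → 3230
→ [1523, 2157, 3230, 4285, 5254, 3417]
Total after period 3: 1523 + 2157 + 3230 + 4285 + 5254 + 3417 = 19866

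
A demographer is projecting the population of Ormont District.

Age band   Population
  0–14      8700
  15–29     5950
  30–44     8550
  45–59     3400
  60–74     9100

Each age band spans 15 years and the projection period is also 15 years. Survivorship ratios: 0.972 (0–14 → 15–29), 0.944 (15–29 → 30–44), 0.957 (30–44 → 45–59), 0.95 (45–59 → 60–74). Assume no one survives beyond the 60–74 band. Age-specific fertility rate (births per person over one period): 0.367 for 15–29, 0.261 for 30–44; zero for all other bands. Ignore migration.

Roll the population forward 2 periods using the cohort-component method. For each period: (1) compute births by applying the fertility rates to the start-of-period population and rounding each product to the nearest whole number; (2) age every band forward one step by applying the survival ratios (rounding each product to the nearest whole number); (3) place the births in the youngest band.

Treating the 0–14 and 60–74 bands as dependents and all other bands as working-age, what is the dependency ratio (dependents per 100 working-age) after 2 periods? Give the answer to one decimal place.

Period 1.
Births: 5950 × 0.367 = 2184 ; 8550 × 0.261 = 2232 → total 4416
15–29: 8700 × 0.972 = 8456
30–44: 5950 × 0.944 = 5617
45–59: 8550 × 0.957 = 8182
60–74: 3400 × 0.95 = 3230
End of period: [4416, 8456, 5617, 8182, 3230]
Period 2.
Births: 8456 × 0.367 = 3103 ; 5617 × 0.261 = 1466 → total 4569
15–29: 4416 × 0.972 = 4292
30–44: 8456 × 0.944 = 7982
45–59: 5617 × 0.957 = 5375
60–74: 8182 × 0.95 = 7773
End of period: [4569, 4292, 7982, 5375, 7773]
Dependents (band 0–14 + band 60–74) = 4569 + 7773 = 12342; working-age = 17649; ratio = 12342/17649 × 100 = 69.9

69.9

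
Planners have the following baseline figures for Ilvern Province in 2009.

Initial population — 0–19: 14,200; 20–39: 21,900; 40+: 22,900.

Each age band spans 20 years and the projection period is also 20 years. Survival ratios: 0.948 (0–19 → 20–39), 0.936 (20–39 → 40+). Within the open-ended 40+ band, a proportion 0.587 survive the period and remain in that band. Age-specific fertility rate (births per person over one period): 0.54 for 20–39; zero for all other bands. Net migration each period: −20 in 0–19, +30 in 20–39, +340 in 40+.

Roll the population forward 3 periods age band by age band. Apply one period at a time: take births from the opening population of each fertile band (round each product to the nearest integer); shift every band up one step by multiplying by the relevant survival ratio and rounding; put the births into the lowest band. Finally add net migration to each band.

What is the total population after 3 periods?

Let band 1 be 0–19 through band 3 = 40+.
Period 1.
Births: 21900 * 0.54 = 11826
Band 2: 14200 * 0.948 = 13462
Band 3: 21900 * 0.936 + 22900 * 0.587 = 20498 + 13442 = 33940
Net migration: Band 1 − 20 → 11806; Band 2 + 30 → 13492; Band 3 + 340 → 34280
End of period: [11806, 13492, 34280]
Period 2.
Births: 13492 * 0.54 = 7286
Band 2: 11806 * 0.948 = 11192
Band 3: 13492 * 0.936 + 34280 * 0.587 = 12629 + 20122 = 32751
Net migration: Band 1 − 20 → 7266; Band 2 + 30 → 11222; Band 3 + 340 → 33091
End of period: [7266, 11222, 33091]
Period 3.
Births: 11222 * 0.54 = 6060
Band 2: 7266 * 0.948 = 6888
Band 3: 11222 * 0.936 + 33091 * 0.587 = 10504 + 19424 = 29928
Net migration: Band 1 − 20 → 6040; Band 2 + 30 → 6918; Band 3 + 340 → 30268
End of period: [6040, 6918, 30268]
Total after period 3: 6040 + 6918 + 30268 = 43226

43226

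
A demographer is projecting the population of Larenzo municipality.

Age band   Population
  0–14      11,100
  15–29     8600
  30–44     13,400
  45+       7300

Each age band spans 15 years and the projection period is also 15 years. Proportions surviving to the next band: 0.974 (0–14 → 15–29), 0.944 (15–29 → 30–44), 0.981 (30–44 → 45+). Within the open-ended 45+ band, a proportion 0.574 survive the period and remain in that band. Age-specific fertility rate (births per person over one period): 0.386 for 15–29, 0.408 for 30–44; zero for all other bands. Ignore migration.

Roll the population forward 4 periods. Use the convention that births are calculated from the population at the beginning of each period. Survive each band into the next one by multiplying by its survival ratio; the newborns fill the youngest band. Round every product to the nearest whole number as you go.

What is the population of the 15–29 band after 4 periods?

Period 1.
Births: 8600 * 0.386 = 3320 ; 13400 * 0.408 = 5467 → 8787
15–29: 11100 * 0.974 = 10811
30–44: 8600 * 0.944 = 8118
45+: 13400 * 0.981 + 7300 * 0.574 = 13145 + 4190 = 17335
→ [8787, 10811, 8118, 17335]
Period 2.
Births: 10811 * 0.386 = 4173 ; 8118 * 0.408 = 3312 → 7485
15–29: 8787 * 0.974 = 8559
30–44: 10811 * 0.944 = 10206
45+: 8118 * 0.981 + 17335 * 0.574 = 7964 + 9950 = 17914
→ [7485, 8559, 10206, 17914]
Period 3.
Births: 8559 * 0.386 = 3304 ; 10206 * 0.408 = 4164 → 7468
15–29: 7485 * 0.974 = 7290
30–44: 8559 * 0.944 = 8080
45+: 10206 * 0.981 + 17914 * 0.574 = 10012 + 10283 = 20295
→ [7468, 7290, 8080, 20295]
Period 4.
Births: 7290 * 0.386 = 2814 ; 8080 * 0.408 = 3297 → 6111
15–29: 7468 * 0.974 = 7274
30–44: 7290 * 0.944 = 6882
45+: 8080 * 0.981 + 20295 * 0.574 = 7926 + 11649 = 19575
→ [6111, 7274, 6882, 19575]

7274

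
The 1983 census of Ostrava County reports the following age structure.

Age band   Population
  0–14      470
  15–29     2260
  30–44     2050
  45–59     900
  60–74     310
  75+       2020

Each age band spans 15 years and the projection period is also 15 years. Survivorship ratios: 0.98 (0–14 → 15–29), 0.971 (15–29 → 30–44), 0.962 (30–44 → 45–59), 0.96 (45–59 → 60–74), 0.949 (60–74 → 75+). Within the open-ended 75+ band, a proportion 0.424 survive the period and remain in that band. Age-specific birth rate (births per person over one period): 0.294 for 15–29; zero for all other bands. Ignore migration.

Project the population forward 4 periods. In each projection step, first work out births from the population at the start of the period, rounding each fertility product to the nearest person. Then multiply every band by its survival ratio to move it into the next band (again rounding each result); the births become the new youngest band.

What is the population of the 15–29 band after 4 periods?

187

After projecting period 1:
Births: 2260 × 0.294 = 664
15–29: 470 × 0.98 = 461
30–44: 2260 × 0.971 = 2194
45–59: 2050 × 0.962 = 1972
60–74: 900 × 0.96 = 864
75+: 310 × 0.949 + 2020 × 0.424 = 294 + 856 = 1150
Giving 664 / 461 / 2194 / 1972 / 864 / 1150.
After projecting period 2:
Births: 461 × 0.294 = 136
15–29: 664 × 0.98 = 651
30–44: 461 × 0.971 = 448
45–59: 2194 × 0.962 = 2111
60–74: 1972 × 0.96 = 1893
75+: 864 × 0.949 + 1150 × 0.424 = 820 + 488 = 1308
Giving 136 / 651 / 448 / 2111 / 1893 / 1308.
After projecting period 3:
Births: 651 × 0.294 = 191
15–29: 136 × 0.98 = 133
30–44: 651 × 0.971 = 632
45–59: 448 × 0.962 = 431
60–74: 2111 × 0.96 = 2027
75+: 1893 × 0.949 + 1308 × 0.424 = 1796 + 555 = 2351
Giving 191 / 133 / 632 / 431 / 2027 / 2351.
After projecting period 4:
Births: 133 × 0.294 = 39
15–29: 191 × 0.98 = 187
30–44: 133 × 0.971 = 129
45–59: 632 × 0.962 = 608
60–74: 431 × 0.96 = 414
75+: 2027 × 0.949 + 2351 × 0.424 = 1924 + 997 = 2921
Giving 39 / 187 / 129 / 608 / 414 / 2921.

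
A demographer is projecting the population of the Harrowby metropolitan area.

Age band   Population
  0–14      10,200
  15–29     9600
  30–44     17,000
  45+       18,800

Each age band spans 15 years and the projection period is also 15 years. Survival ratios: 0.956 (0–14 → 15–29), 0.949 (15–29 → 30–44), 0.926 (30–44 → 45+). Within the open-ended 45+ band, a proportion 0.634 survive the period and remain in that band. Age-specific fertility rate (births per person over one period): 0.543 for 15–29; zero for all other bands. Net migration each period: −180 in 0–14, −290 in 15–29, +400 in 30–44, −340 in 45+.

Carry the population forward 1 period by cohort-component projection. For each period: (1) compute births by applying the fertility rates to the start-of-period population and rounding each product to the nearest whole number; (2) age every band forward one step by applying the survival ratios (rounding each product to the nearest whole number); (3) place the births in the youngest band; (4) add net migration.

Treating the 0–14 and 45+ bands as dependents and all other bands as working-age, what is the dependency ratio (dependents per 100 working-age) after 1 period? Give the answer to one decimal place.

Period 1.
Births: 9600 × 0.543 = 5213
15–29: 10200 × 0.956 = 9751
30–44: 9600 × 0.949 = 9110
45+: 17000 × 0.926 + 18800 × 0.634 = 15742 + 11919 = 27661
Net migration: 0–14 − 180 → 5033; 15–29 − 290 → 9461; 30–44 + 400 → 9510; 45+ − 340 → 27321
Giving 5033 / 9461 / 9510 / 27321.
Dependents (band 0–14 + band 45+) = 5033 + 27321 = 32354; working-age = 18971; ratio = 32354/18971 × 100 = 170.5

170.5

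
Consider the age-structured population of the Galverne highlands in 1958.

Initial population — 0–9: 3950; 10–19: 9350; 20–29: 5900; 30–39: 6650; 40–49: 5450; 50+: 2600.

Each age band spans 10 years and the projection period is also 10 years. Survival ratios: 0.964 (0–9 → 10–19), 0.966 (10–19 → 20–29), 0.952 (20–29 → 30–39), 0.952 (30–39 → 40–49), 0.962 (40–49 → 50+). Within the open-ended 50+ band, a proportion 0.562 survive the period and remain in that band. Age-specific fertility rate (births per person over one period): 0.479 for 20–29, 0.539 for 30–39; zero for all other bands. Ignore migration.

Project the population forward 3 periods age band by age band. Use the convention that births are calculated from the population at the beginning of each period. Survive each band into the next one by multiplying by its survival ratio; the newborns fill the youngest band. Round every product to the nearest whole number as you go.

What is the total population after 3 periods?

(Groups numbered youngest = 1 to oldest = 6.)
— Period 1 —
Births: 5900 * 0.479 = 2826 ; 6650 * 0.539 = 3584 → 6410
Group 2: 3950 * 0.964 = 3808
Group 3: 9350 * 0.966 = 9032
Group 4: 5900 * 0.952 = 5617
Group 5: 6650 * 0.952 = 6331
Group 6: 5450 * 0.962 + 2600 * 0.562 = 5243 + 1461 = 6704
→ [6410, 3808, 9032, 5617, 6331, 6704]
— Period 2 —
Births: 9032 * 0.479 = 4326 ; 5617 * 0.539 = 3028 → 7354
Group 2: 6410 * 0.964 = 6179
Group 3: 3808 * 0.966 = 3679
Group 4: 9032 * 0.952 = 8598
Group 5: 5617 * 0.952 = 5347
Group 6: 6331 * 0.962 + 6704 * 0.562 = 6090 + 3768 = 9858
→ [7354, 6179, 3679, 8598, 5347, 9858]
— Period 3 —
Births: 3679 * 0.479 = 1762 ; 8598 * 0.539 = 4634 → 6396
Group 2: 7354 * 0.964 = 7089
Group 3: 6179 * 0.966 = 5969
Group 4: 3679 * 0.952 = 3502
Group 5: 8598 * 0.952 = 8185
Group 6: 5347 * 0.962 + 9858 * 0.562 = 5144 + 5540 = 10684
→ [6396, 7089, 5969, 3502, 8185, 10684]
Total after period 3: 6396 + 7089 + 5969 + 3502 + 8185 + 10684 = 41825

41825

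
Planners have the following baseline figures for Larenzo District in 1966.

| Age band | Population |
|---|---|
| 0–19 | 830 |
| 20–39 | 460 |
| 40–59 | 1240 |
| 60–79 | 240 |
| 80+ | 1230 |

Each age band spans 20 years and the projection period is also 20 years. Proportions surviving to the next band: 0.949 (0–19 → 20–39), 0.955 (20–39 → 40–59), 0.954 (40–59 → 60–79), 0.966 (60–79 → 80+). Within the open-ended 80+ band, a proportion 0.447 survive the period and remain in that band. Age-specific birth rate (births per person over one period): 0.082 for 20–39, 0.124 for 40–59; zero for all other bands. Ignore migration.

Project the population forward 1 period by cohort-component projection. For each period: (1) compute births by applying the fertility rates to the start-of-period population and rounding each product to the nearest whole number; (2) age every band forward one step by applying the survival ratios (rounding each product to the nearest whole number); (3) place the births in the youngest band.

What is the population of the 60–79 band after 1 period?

[period 1]
Births: 460 × 0.082 = 38 ; 1240 × 0.124 = 154 — total 192
20–39: 830 × 0.949 = 788
40–59: 460 × 0.955 = 439
60–79: 1240 × 0.954 = 1183
80+: 240 × 0.966 + 1230 × 0.447 = 232 + 550 = 782
→ [192, 788, 439, 1183, 782]

1183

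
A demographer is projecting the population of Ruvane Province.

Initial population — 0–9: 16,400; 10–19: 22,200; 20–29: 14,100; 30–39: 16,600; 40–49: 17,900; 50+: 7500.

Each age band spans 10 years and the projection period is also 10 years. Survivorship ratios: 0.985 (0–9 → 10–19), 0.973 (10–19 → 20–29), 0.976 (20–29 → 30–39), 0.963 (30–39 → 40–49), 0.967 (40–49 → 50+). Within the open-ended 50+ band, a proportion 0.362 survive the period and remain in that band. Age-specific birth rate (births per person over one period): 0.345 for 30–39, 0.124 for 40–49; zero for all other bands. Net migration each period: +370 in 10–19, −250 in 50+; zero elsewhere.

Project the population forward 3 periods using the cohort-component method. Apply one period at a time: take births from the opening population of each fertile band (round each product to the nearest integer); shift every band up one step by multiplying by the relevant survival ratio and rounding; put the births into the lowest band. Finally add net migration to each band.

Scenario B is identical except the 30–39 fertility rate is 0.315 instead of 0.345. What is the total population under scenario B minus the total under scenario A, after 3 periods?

Numbering the groups 1..6 from youngest to oldest:
— Period 1 —
Births: 16600 × 0.345 = 5727 ; 17900 × 0.124 = 2220 → total 7947
Group 2: 16400 × 0.985 = 16154
Group 3: 22200 × 0.973 = 21601
Group 4: 14100 × 0.976 = 13762
Group 5: 16600 × 0.963 = 15986
Group 6: 17900 × 0.967 + 7500 × 0.362 = 17309 + 2715 = 20024
Net migration: Group 2 + 370 → 16524; Group 6 − 250 → 19774
→ [7947, 16524, 21601, 13762, 15986, 19774]
— Period 2 —
Births: 13762 × 0.345 = 4748 ; 15986 × 0.124 = 1982 → total 6730
Group 2: 7947 × 0.985 = 7828
Group 3: 16524 × 0.973 = 16078
Group 4: 21601 × 0.976 = 21083
Group 5: 13762 × 0.963 = 13253
Group 6: 15986 × 0.967 + 19774 × 0.362 = 15458 + 7158 = 22616
Net migration: Group 2 + 370 → 8198; Group 6 − 250 → 22366
→ [6730, 8198, 16078, 21083, 13253, 22366]
— Period 3 —
Births: 21083 × 0.345 = 7274 ; 13253 × 0.124 = 1643 → total 8917
Group 2: 6730 × 0.985 = 6629
Group 3: 8198 × 0.973 = 7977
Group 4: 16078 × 0.976 = 15692
Group 5: 21083 × 0.963 = 20303
Group 6: 13253 × 0.967 + 22366 × 0.362 = 12816 + 8096 = 20912
Net migration: Group 2 + 370 → 6999; Group 6 − 250 → 20662
→ [8917, 6999, 7977, 15692, 20303, 20662]
Scenario A total after 3 periods: 80550
Scenario B projection —
— Period 1 —
Births: 16600 × 0.315 = 5229 ; 17900 × 0.124 = 2220 → total 7449
Group 2: 16400 × 0.985 = 16154
Group 3: 22200 × 0.973 = 21601
Group 4: 14100 × 0.976 = 13762
Group 5: 16600 × 0.963 = 15986
Group 6: 17900 × 0.967 + 7500 × 0.362 = 17309 + 2715 = 20024
Net migration: Group 2 + 370 → 16524; Group 6 − 250 → 19774
→ [7449, 16524, 21601, 13762, 15986, 19774]
— Period 2 —
Births: 13762 × 0.315 = 4335 ; 15986 × 0.124 = 1982 → total 6317
Group 2: 7449 × 0.985 = 7337
Group 3: 16524 × 0.973 = 16078
Group 4: 21601 × 0.976 = 21083
Group 5: 13762 × 0.963 = 13253
Group 6: 15986 × 0.967 + 19774 × 0.362 = 15458 + 7158 = 22616
Net migration: Group 2 + 370 → 7707; Group 6 − 250 → 22366
→ [6317, 7707, 16078, 21083, 13253, 22366]
— Period 3 —
Births: 21083 × 0.315 = 6641 ; 13253 × 0.124 = 1643 → total 8284
Group 2: 6317 × 0.985 = 6222
Group 3: 7707 × 0.973 = 7499
Group 4: 16078 × 0.976 = 15692
Group 5: 21083 × 0.963 = 20303
Group 6: 13253 × 0.967 + 22366 × 0.362 = 12816 + 8096 = 20912
Net migration: Group 2 + 370 → 6592; Group 6 − 250 → 20662
→ [8284, 6592, 7499, 15692, 20303, 20662]
Scenario B total after 3 periods: 79032
Difference B − A = 79032 − 80550 = -1518

-1518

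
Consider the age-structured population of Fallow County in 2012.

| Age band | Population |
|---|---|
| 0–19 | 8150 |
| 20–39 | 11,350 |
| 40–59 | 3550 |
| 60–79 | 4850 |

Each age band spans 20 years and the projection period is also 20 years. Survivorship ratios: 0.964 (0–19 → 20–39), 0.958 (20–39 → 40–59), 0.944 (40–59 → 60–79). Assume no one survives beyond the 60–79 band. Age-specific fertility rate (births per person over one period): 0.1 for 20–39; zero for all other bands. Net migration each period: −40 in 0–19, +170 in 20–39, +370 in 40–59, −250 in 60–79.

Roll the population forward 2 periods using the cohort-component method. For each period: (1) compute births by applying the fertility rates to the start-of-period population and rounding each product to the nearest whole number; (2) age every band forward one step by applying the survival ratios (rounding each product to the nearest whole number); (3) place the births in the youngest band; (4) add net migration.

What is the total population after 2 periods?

After projecting period 1:
Births: 11350 * 0.1 = 1135
20–39: 8150 * 0.964 = 7857
40–59: 11350 * 0.958 = 10873
60–79: 3550 * 0.944 = 3351
Net migration: 0–19 − 40 → 1095; 20–39 + 170 → 8027; 40–59 + 370 → 11243; 60–79 − 250 → 3101
Population now: 0–19=1095, 20–39=8027, 40–59=11243, 60–79=3101
After projecting period 2:
Births: 8027 * 0.1 = 803
20–39: 1095 * 0.964 = 1056
40–59: 8027 * 0.958 = 7690
60–79: 11243 * 0.944 = 10613
Net migration: 0–19 − 40 → 763; 20–39 + 170 → 1226; 40–59 + 370 → 8060; 60–79 − 250 → 10363
Population now: 0–19=763, 20–39=1226, 40–59=8060, 60–79=10363
Total after period 2: 763 + 1226 + 8060 + 10363 = 20412

20412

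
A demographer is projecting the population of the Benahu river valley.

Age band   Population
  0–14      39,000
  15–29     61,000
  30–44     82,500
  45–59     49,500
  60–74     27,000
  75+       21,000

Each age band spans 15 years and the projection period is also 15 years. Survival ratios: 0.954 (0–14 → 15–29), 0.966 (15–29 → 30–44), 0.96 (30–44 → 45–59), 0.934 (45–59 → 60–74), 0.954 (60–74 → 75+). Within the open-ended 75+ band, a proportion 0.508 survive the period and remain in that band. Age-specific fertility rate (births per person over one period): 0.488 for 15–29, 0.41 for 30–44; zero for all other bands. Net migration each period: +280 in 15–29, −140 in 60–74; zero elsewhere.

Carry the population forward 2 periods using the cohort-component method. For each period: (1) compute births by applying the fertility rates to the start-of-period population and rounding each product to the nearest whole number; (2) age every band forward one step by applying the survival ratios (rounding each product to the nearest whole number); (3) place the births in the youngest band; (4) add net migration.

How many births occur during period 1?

63593

Period 1:
Births: 61000 * 0.488 = 29768, 82500 * 0.41 = 33825 → 63593
15–29: 39000 * 0.954 = 37206
30–44: 61000 * 0.966 = 58926
45–59: 82500 * 0.96 = 79200
60–74: 49500 * 0.934 = 46233
75+: 27000 * 0.954 + 21000 * 0.508 = 25758 + 10668 = 36426
Net migration: 15–29 + 280 → 37486; 60–74 − 140 → 46093
Giving 63593 / 37486 / 58926 / 79200 / 46093 / 36426.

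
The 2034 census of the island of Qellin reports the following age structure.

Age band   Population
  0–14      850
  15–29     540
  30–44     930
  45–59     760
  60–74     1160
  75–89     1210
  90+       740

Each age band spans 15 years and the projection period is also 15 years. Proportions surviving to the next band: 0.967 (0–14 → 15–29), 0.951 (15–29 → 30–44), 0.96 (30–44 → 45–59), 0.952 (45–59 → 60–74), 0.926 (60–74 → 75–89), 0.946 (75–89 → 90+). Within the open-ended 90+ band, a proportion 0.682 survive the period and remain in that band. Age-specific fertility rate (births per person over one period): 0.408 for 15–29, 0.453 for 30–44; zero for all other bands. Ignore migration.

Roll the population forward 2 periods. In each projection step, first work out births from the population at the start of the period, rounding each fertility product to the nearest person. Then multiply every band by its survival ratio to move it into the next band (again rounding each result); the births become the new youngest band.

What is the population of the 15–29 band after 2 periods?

620

Period 1:
Births: 540 × 0.408 = 220 ; 930 × 0.453 = 421 ⇒ total 641
15–29: 850 × 0.967 = 822
30–44: 540 × 0.951 = 514
45–59: 930 × 0.96 = 893
60–74: 760 × 0.952 = 724
75–89: 1160 × 0.926 = 1074
90+: 1210 × 0.946 + 740 × 0.682 = 1145 + 505 = 1650
→ [641, 822, 514, 893, 724, 1074, 1650]
Period 2:
Births: 822 × 0.408 = 335 ; 514 × 0.453 = 233 ⇒ total 568
15–29: 641 × 0.967 = 620
30–44: 822 × 0.951 = 782
45–59: 514 × 0.96 = 493
60–74: 893 × 0.952 = 850
75–89: 724 × 0.926 = 670
90+: 1074 × 0.946 + 1650 × 0.682 = 1016 + 1125 = 2141
→ [568, 620, 782, 493, 850, 670, 2141]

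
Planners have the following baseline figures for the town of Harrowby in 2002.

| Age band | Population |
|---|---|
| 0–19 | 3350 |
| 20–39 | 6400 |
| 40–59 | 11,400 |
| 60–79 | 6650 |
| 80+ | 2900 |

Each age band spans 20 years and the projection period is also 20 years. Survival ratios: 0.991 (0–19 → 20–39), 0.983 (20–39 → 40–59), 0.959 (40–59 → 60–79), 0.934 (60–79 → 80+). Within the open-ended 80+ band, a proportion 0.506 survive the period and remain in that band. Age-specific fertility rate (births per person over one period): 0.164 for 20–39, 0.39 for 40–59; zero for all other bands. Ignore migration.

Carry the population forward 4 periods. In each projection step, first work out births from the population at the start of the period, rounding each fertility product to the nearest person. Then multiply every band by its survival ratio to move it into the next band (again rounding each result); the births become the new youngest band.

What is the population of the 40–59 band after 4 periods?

Let group 1 be 0–19 through group 5 = 80+.
[period 1]
Births: 6400 × 0.164 = 1050, 11400 × 0.39 = 4446 → total 5496
Group 2: 3350 × 0.991 = 3320
Group 3: 6400 × 0.983 = 6291
Group 4: 11400 × 0.959 = 10933
Group 5: 6650 × 0.934 + 2900 × 0.506 = 6211 + 1467 = 7678
Giving 5496 / 3320 / 6291 / 10933 / 7678.
[period 2]
Births: 3320 × 0.164 = 544, 6291 × 0.39 = 2453 → total 2997
Group 2: 5496 × 0.991 = 5447
Group 3: 3320 × 0.983 = 3264
Group 4: 6291 × 0.959 = 6033
Group 5: 10933 × 0.934 + 7678 × 0.506 = 10211 + 3885 = 14096
Giving 2997 / 5447 / 3264 / 6033 / 14096.
[period 3]
Births: 5447 × 0.164 = 893, 3264 × 0.39 = 1273 → total 2166
Group 2: 2997 × 0.991 = 2970
Group 3: 5447 × 0.983 = 5354
Group 4: 3264 × 0.959 = 3130
Group 5: 6033 × 0.934 + 14096 × 0.506 = 5635 + 7133 = 12768
Giving 2166 / 2970 / 5354 / 3130 / 12768.
[period 4]
Births: 2970 × 0.164 = 487, 5354 × 0.39 = 2088 → total 2575
Group 2: 2166 × 0.991 = 2147
Group 3: 2970 × 0.983 = 2920
Group 4: 5354 × 0.959 = 5134
Group 5: 3130 × 0.934 + 12768 × 0.506 = 2923 + 6461 = 9384
Giving 2575 / 2147 / 2920 / 5134 / 9384.

2920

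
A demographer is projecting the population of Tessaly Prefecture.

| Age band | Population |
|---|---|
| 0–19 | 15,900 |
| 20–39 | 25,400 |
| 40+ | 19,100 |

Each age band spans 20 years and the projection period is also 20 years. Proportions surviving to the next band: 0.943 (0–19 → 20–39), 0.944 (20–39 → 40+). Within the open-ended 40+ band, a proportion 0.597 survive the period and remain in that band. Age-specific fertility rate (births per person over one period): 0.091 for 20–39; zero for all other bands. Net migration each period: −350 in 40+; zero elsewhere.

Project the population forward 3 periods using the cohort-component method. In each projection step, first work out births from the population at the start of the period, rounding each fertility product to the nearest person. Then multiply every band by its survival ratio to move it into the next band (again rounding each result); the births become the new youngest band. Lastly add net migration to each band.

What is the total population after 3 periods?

Period 1:
Births: 25400 * 0.091 = 2311
20–39: 15900 * 0.943 = 14994
40+: 25400 * 0.944 + 19100 * 0.597 = 23978 + 11403 = 35381
Net migration: 40+ − 350 → 35031
Population now: 0–19=2311, 20–39=14994, 40+=35031
Period 2:
Births: 14994 * 0.091 = 1364
20–39: 2311 * 0.943 = 2179
40+: 14994 * 0.944 + 35031 * 0.597 = 14154 + 20914 = 35068
Net migration: 40+ − 350 → 34718
Population now: 0–19=1364, 20–39=2179, 40+=34718
Period 3:
Births: 2179 * 0.091 = 198
20–39: 1364 * 0.943 = 1286
40+: 2179 * 0.944 + 34718 * 0.597 = 2057 + 20727 = 22784
Net migration: 40+ − 350 → 22434
Population now: 0–19=198, 20–39=1286, 40+=22434
Total after period 3: 198 + 1286 + 22434 = 23918

23918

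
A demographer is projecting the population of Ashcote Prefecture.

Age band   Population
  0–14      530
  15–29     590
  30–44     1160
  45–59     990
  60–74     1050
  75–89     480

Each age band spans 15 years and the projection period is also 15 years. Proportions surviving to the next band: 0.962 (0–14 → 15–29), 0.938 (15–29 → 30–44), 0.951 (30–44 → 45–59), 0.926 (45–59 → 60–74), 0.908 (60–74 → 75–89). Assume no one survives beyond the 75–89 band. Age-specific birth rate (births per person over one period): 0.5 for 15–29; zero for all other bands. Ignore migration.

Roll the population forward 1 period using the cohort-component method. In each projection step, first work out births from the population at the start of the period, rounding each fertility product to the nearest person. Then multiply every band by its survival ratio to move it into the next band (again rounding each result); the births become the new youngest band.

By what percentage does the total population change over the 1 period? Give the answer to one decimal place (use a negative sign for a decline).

-9.8

[period 1]
Births: 590 × 0.5 = 295
15–29: 530 × 0.962 = 510
30–44: 590 × 0.938 = 553
45–59: 1160 × 0.951 = 1103
60–74: 990 × 0.926 = 917
75–89: 1050 × 0.908 = 953
→ [295, 510, 553, 1103, 917, 953]
Total: 4800 → 4331; change = -469; percentage change = -9.8%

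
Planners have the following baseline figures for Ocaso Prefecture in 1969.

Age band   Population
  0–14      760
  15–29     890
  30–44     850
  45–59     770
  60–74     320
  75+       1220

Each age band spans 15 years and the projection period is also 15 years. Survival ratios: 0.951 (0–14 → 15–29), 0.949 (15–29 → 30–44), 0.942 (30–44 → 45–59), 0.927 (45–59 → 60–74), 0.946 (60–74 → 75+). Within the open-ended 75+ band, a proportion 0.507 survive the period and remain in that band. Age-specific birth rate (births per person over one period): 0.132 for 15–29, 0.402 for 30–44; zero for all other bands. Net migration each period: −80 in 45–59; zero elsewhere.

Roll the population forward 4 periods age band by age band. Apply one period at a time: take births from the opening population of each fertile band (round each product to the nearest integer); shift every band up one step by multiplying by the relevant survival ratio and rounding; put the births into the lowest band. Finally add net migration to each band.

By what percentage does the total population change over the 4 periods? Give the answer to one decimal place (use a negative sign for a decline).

-37.4

— Period 1 —
Births: 890 × 0.132 = 117  |  850 × 0.402 = 342 — total 459
15–29: 760 × 0.951 = 723
30–44: 890 × 0.949 = 845
45–59: 850 × 0.942 = 801
60–74: 770 × 0.927 = 714
75+: 320 × 0.946 + 1220 × 0.507 = 303 + 619 = 922
Net migration: 45–59 − 80 → 721
Giving 459 / 723 / 845 / 721 / 714 / 922.
— Period 2 —
Births: 723 × 0.132 = 95  |  845 × 0.402 = 340 — total 435
15–29: 459 × 0.951 = 437
30–44: 723 × 0.949 = 686
45–59: 845 × 0.942 = 796
60–74: 721 × 0.927 = 668
75+: 714 × 0.946 + 922 × 0.507 = 675 + 467 = 1142
Net migration: 45–59 − 80 → 716
Giving 435 / 437 / 686 / 716 / 668 / 1142.
— Period 3 —
Births: 437 × 0.132 = 58  |  686 × 0.402 = 276 — total 334
15–29: 435 × 0.951 = 414
30–44: 437 × 0.949 = 415
45–59: 686 × 0.942 = 646
60–74: 716 × 0.927 = 664
75+: 668 × 0.946 + 1142 × 0.507 = 632 + 579 = 1211
Net migration: 45–59 − 80 → 566
Giving 334 / 414 / 415 / 566 / 664 / 1211.
— Period 4 —
Births: 414 × 0.132 = 55  |  415 × 0.402 = 167 — total 222
15–29: 334 × 0.951 = 318
30–44: 414 × 0.949 = 393
45–59: 415 × 0.942 = 391
60–74: 566 × 0.927 = 525
75+: 664 × 0.946 + 1211 × 0.507 = 628 + 614 = 1242
Net migration: 45–59 − 80 → 311
Giving 222 / 318 / 393 / 311 / 525 / 1242.
Total: 4810 → 3011; change = -1799; percentage change = -37.4%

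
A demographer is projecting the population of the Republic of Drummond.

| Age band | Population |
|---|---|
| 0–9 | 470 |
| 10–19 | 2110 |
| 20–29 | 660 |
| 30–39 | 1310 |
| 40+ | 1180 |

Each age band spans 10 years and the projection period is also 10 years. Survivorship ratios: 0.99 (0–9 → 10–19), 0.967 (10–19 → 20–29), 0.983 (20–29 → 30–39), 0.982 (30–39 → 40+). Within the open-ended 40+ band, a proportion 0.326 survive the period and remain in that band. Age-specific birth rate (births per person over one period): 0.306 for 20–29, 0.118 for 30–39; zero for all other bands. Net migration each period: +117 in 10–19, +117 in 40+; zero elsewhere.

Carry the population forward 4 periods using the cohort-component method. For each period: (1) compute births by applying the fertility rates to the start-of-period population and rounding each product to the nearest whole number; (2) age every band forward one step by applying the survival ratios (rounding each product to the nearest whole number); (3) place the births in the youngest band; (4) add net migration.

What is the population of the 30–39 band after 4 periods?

446

Let group 1 be 0–9 through group 5 = 40+.
After projecting period 1:
Births: 660 × 0.306 = 202 ; 1310 × 0.118 = 155 — total 357
Group 2: 470 × 0.99 = 465
Group 3: 2110 × 0.967 = 2040
Group 4: 660 × 0.983 = 649
Group 5: 1310 × 0.982 + 1180 × 0.326 = 1286 + 385 = 1671
Net migration: Group 2 + 117 → 582; Group 5 + 117 → 1788
End of period: [357, 582, 2040, 649, 1788]
After projecting period 2:
Births: 2040 × 0.306 = 624 ; 649 × 0.118 = 77 — total 701
Group 2: 357 × 0.99 = 353
Group 3: 582 × 0.967 = 563
Group 4: 2040 × 0.983 = 2005
Group 5: 649 × 0.982 + 1788 × 0.326 = 637 + 583 = 1220
Net migration: Group 2 + 117 → 470; Group 5 + 117 → 1337
End of period: [701, 470, 563, 2005, 1337]
After projecting period 3:
Births: 563 × 0.306 = 172 ; 2005 × 0.118 = 237 — total 409
Group 2: 701 × 0.99 = 694
Group 3: 470 × 0.967 = 454
Group 4: 563 × 0.983 = 553
Group 5: 2005 × 0.982 + 1337 × 0.326 = 1969 + 436 = 2405
Net migration: Group 2 + 117 → 811; Group 5 + 117 → 2522
End of period: [409, 811, 454, 553, 2522]
After projecting period 4:
Births: 454 × 0.306 = 139 ; 553 × 0.118 = 65 — total 204
Group 2: 409 × 0.99 = 405
Group 3: 811 × 0.967 = 784
Group 4: 454 × 0.983 = 446
Group 5: 553 × 0.982 + 2522 × 0.326 = 543 + 822 = 1365
Net migration: Group 2 + 117 → 522; Group 5 + 117 → 1482
End of period: [204, 522, 784, 446, 1482]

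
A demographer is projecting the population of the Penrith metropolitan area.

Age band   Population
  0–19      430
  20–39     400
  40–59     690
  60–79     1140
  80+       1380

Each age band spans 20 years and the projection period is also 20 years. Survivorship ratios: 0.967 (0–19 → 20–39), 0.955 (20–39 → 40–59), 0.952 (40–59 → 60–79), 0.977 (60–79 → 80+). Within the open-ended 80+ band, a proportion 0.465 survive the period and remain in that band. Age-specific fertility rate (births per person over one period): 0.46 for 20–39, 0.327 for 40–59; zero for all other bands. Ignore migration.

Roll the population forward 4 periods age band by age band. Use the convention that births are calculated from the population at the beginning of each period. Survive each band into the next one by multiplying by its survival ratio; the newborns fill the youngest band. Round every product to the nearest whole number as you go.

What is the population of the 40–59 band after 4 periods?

292

Period 1.
Births: 400 * 0.46 = 184 ; 690 * 0.327 = 226 ⇒ total 410
20–39: 430 * 0.967 = 416
40–59: 400 * 0.955 = 382
60–79: 690 * 0.952 = 657
80+: 1140 * 0.977 + 1380 * 0.465 = 1114 + 642 = 1756
End of period: [410, 416, 382, 657, 1756]
Period 2.
Births: 416 * 0.46 = 191 ; 382 * 0.327 = 125 ⇒ total 316
20–39: 410 * 0.967 = 396
40–59: 416 * 0.955 = 397
60–79: 382 * 0.952 = 364
80+: 657 * 0.977 + 1756 * 0.465 = 642 + 817 = 1459
End of period: [316, 396, 397, 364, 1459]
Period 3.
Births: 396 * 0.46 = 182 ; 397 * 0.327 = 130 ⇒ total 312
20–39: 316 * 0.967 = 306
40–59: 396 * 0.955 = 378
60–79: 397 * 0.952 = 378
80+: 364 * 0.977 + 1459 * 0.465 = 356 + 678 = 1034
End of period: [312, 306, 378, 378, 1034]
Period 4.
Births: 306 * 0.46 = 141 ; 378 * 0.327 = 124 ⇒ total 265
20–39: 312 * 0.967 = 302
40–59: 306 * 0.955 = 292
60–79: 378 * 0.952 = 360
80+: 378 * 0.977 + 1034 * 0.465 = 369 + 481 = 850
End of period: [265, 302, 292, 360, 850]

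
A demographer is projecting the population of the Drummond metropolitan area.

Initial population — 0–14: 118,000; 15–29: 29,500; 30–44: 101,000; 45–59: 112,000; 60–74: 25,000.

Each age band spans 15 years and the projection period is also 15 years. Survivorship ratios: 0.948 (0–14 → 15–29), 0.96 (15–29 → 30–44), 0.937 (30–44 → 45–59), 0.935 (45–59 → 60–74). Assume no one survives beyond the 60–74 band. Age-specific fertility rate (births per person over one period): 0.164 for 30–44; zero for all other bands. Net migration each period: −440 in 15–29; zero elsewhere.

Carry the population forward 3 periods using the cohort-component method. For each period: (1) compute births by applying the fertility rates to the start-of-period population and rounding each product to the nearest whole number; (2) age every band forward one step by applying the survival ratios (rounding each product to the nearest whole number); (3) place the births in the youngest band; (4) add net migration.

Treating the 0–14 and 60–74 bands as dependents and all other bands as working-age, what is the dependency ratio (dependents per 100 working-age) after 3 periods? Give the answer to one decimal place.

35.6

Period 1.
Births: 101000 * 0.164 = 16564
15–29: 118000 * 0.948 = 111864
30–44: 29500 * 0.96 = 28320
45–59: 101000 * 0.937 = 94637
60–74: 112000 * 0.935 = 104720
Net migration: 15–29 − 440 → 111424
→ [16564, 111424, 28320, 94637, 104720]
Period 2.
Births: 28320 * 0.164 = 4644
15–29: 16564 * 0.948 = 15703
30–44: 111424 * 0.96 = 106967
45–59: 28320 * 0.937 = 26536
60–74: 94637 * 0.935 = 88486
Net migration: 15–29 − 440 → 15263
→ [4644, 15263, 106967, 26536, 88486]
Period 3.
Births: 106967 * 0.164 = 17543
15–29: 4644 * 0.948 = 4403
30–44: 15263 * 0.96 = 14652
45–59: 106967 * 0.937 = 100228
60–74: 26536 * 0.935 = 24811
Net migration: 15–29 − 440 → 3963
→ [17543, 3963, 14652, 100228, 24811]
Dependents (band 0–14 + band 60–74) = 17543 + 24811 = 42354; working-age = 118843; ratio = 42354/118843 × 100 = 35.6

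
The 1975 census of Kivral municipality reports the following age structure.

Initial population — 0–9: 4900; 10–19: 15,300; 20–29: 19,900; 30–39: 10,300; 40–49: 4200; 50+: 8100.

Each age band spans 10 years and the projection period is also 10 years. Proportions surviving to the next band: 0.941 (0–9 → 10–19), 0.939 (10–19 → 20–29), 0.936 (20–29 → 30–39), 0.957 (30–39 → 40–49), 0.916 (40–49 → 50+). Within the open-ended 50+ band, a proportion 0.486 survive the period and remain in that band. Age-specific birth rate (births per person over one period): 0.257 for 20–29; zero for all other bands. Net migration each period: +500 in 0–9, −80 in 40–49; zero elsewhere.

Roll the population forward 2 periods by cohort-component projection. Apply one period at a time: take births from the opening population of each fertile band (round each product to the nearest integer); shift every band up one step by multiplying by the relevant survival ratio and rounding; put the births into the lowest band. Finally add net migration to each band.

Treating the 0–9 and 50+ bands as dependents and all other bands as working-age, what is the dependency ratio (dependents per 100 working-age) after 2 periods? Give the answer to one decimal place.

[period 1]
Births: 19900 × 0.257 = 5114
10–19: 4900 × 0.941 = 4611
20–29: 15300 × 0.939 = 14367
30–39: 19900 × 0.936 = 18626
40–49: 10300 × 0.957 = 9857
50+: 4200 × 0.916 + 8100 × 0.486 = 3847 + 3937 = 7784
Net migration: 0–9 + 500 → 5614; 40–49 − 80 → 9777
End of period: [5614, 4611, 14367, 18626, 9777, 7784]
[period 2]
Births: 14367 × 0.257 = 3692
10–19: 5614 × 0.941 = 5283
20–29: 4611 × 0.939 = 4330
30–39: 14367 × 0.936 = 13448
40–49: 18626 × 0.957 = 17825
50+: 9777 × 0.916 + 7784 × 0.486 = 8956 + 3783 = 12739
Net migration: 0–9 + 500 → 4192; 40–49 − 80 → 17745
End of period: [4192, 5283, 4330, 13448, 17745, 12739]
Dependents (band 0–9 + band 50+) = 4192 + 12739 = 16931; working-age = 40806; ratio = 16931/40806 × 100 = 41.5

41.5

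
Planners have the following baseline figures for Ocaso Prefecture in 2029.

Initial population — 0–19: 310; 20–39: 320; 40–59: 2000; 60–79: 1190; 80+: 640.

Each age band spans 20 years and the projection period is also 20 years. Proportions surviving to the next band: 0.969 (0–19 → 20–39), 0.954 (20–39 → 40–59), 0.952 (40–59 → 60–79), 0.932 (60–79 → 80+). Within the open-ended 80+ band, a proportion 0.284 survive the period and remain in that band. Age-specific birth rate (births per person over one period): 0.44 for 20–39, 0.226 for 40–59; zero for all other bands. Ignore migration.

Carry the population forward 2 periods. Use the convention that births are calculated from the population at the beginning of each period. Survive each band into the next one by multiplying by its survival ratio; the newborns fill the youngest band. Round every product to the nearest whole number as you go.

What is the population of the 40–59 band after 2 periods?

286

Numbering the bands 1..5 from youngest to oldest:
[period 1]
Births: 320 × 0.44 = 141, 2000 × 0.226 = 452 → total 593
Band 2: 310 × 0.969 = 300
Band 3: 320 × 0.954 = 305
Band 4: 2000 × 0.952 = 1904
Band 5: 1190 × 0.932 + 640 × 0.284 = 1109 + 182 = 1291
Giving 593 / 300 / 305 / 1904 / 1291.
[period 2]
Births: 300 × 0.44 = 132, 305 × 0.226 = 69 → total 201
Band 2: 593 × 0.969 = 575
Band 3: 300 × 0.954 = 286
Band 4: 305 × 0.952 = 290
Band 5: 1904 × 0.932 + 1291 × 0.284 = 1775 + 367 = 2142
Giving 201 / 575 / 286 / 290 / 2142.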